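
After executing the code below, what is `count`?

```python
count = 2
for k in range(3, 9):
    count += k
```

k=3: count = 2+3 = 5
k=4: count = 5+4 = 9
k=5: count = 9+5 = 14
k=6: count = 14+6 = 20
k=7: count = 20+7 = 27
k=8: count = 27+8 = 35

35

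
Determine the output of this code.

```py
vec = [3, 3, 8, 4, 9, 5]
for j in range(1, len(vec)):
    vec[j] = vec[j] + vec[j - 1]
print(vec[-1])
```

32

j=1: vec[1] = 3+3 = 6 → [3, 6, 8, 4, 9, 5]
j=2: vec[2] = 8+6 = 14 → [3, 6, 14, 4, 9, 5]
j=3: vec[3] = 4+14 = 18 → [3, 6, 14, 18, 9, 5]
j=4: vec[4] = 9+18 = 27 → [3, 6, 14, 18, 27, 5]
j=5: vec[5] = 5+27 = 32 → [3, 6, 14, 18, 27, 32]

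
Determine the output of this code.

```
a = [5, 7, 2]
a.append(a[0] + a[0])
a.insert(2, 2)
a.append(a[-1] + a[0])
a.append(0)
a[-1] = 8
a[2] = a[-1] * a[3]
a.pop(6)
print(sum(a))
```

55

append a[0]+a[0] = 5+5 = 10 → [5, 7, 2, 10]
insert 2 at 2 → [5, 7, 2, 2, 10]
append a[-1]+a[0] = 10+5 = 15 → [5, 7, 2, 2, 10, 15]
append 0 → [5, 7, 2, 2, 10, 15, 0]
a[-1] = 8 → [5, 7, 2, 2, 10, 15, 8]
a[2] = a[-1]*a[3] = 8*2 = 16 → [5, 7, 16, 2, 10, 15, 8]
pop(6) removes 8 → [5, 7, 16, 2, 10, 15]
sum = 55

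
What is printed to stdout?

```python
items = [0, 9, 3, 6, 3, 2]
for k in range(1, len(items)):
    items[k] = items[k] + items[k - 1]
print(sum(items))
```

83

k=1: items[1] = 9+0 = 9 → [0, 9, 3, 6, 3, 2]
k=2: items[2] = 3+9 = 12 → [0, 9, 12, 6, 3, 2]
k=3: items[3] = 6+12 = 18 → [0, 9, 12, 18, 3, 2]
k=4: items[4] = 3+18 = 21 → [0, 9, 12, 18, 21, 2]
k=5: items[5] = 2+21 = 23 → [0, 9, 12, 18, 21, 23]
sum = 83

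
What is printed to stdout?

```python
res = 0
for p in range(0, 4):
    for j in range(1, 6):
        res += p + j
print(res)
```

p=0,j=1: res = 0+1 = 1
p=0,j=2: res = 1+2 = 3
p=0,j=3: res = 3+3 = 6
p=0,j=4: res = 6+4 = 10
p=0,j=5: res = 10+5 = 15
p=1,j=1: res = 15+2 = 17
p=1,j=2: res = 17+3 = 20
p=1,j=3: res = 20+4 = 24
p=1,j=4: res = 24+5 = 29
p=1,j=5: res = 29+6 = 35
p=2,j=1: res = 35+3 = 38
p=2,j=2: res = 38+4 = 42
p=2,j=3: res = 42+5 = 47
p=2,j=4: res = 47+6 = 53
p=2,j=5: res = 53+7 = 60
p=3,j=1: res = 60+4 = 64
p=3,j=2: res = 64+5 = 69
p=3,j=3: res = 69+6 = 75
p=3,j=4: res = 75+7 = 82
p=3,j=5: res = 82+8 = 90

90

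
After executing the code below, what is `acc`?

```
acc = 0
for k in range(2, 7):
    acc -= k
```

-20

k=2: acc = 0-2 = -2
k=3: acc = (-2)-3 = -5
k=4: acc = (-5)-4 = -9
k=5: acc = (-9)-5 = -14
k=6: acc = (-14)-6 = -20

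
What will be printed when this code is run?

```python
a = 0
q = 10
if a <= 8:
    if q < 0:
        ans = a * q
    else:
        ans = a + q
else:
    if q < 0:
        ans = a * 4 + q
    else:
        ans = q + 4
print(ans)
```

10

a=0, q=10
a <= 8 is True; q < 0 is False
→ ans = a + q = 10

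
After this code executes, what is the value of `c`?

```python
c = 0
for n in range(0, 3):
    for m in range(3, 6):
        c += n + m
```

45

n=0,m=3: c = 0+3 = 3
n=0,m=4: c = 3+4 = 7
n=0,m=5: c = 7+5 = 12
n=1,m=3: c = 12+4 = 16
n=1,m=4: c = 16+5 = 21
n=1,m=5: c = 21+6 = 27
n=2,m=3: c = 27+5 = 32
n=2,m=4: c = 32+6 = 38
n=2,m=5: c = 38+7 = 45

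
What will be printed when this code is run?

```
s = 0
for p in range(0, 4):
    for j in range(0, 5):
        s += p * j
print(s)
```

60

p=0,j=0: s = 0+0 = 0
p=0,j=1: s = 0+0 = 0
p=0,j=2: s = 0+0 = 0
p=0,j=3: s = 0+0 = 0
p=0,j=4: s = 0+0 = 0
p=1,j=0: s = 0+0 = 0
p=1,j=1: s = 0+1 = 1
p=1,j=2: s = 1+2 = 3
p=1,j=3: s = 3+3 = 6
p=1,j=4: s = 6+4 = 10
p=2,j=0: s = 10+0 = 10
p=2,j=1: s = 10+2 = 12
p=2,j=2: s = 12+4 = 16
p=2,j=3: s = 16+6 = 22
p=2,j=4: s = 22+8 = 30
p=3,j=0: s = 30+0 = 30
p=3,j=1: s = 30+3 = 33
p=3,j=2: s = 33+6 = 39
p=3,j=3: s = 39+9 = 48
p=3,j=4: s = 48+12 = 60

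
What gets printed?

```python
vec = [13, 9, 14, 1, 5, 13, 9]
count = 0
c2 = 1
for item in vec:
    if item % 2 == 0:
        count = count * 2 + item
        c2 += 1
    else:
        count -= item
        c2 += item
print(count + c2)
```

-6

item=13: not even, count = 0-13 = -13; c2=14
item=9: not even, count = (-13)-9 = -22; c2=23
item=14: even, count = (-22)*2+14 = -30; c2=24
item=1: not even, count = (-30)-1 = -31; c2=25
item=5: not even, count = (-31)-5 = -36; c2=30
item=13: not even, count = (-36)-13 = -49; c2=43
item=9: not even, count = (-49)-9 = -58; c2=52
count+c2 = (-58)+52 = -6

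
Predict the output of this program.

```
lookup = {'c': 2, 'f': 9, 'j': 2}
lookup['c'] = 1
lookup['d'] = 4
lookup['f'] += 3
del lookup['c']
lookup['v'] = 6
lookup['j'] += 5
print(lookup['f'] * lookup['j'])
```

lookup['c'] = 1 → {'c': 1, 'f': 9, 'j': 2}
lookup['d'] = 4 → {'c': 1, 'f': 9, 'j': 2, 'd': 4}
lookup['f'] = 9+3 = 12 → {'c': 1, 'f': 12, 'j': 2, 'd': 4}
del 'c' → {'f': 12, 'j': 2, 'd': 4}
lookup['v'] = 6 → {'f': 12, 'j': 2, 'd': 4, 'v': 6}
lookup['j'] = 2+5 = 7 → {'f': 12, 'j': 7, 'd': 4, 'v': 6}
lookup['f']*lookup['j'] = 12*7 = 84

84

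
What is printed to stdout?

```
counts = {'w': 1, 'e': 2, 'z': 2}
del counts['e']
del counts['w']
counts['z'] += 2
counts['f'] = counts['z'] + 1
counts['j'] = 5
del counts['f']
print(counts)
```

{'z': 4, 'j': 5}

del 'e' → {'w': 1, 'z': 2}
del 'w' → {'z': 2}
counts['z'] = 2+2 = 4 → {'z': 4}
counts['f'] = counts['z']+1 = 5 → {'z': 4, 'f': 5}
counts['j'] = 5 → {'z': 4, 'f': 5, 'j': 5}
del 'f' → {'z': 4, 'j': 5}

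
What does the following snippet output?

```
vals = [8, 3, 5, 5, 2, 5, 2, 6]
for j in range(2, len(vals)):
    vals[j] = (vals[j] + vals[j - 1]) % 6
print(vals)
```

[8, 3, 2, 1, 3, 2, 4, 4]

j=2: vals[2] = (5+3)%6 = 2 → [8, 3, 2, 5, 2, 5, 2, 6]
j=3: vals[3] = (5+2)%6 = 1 → [8, 3, 2, 1, 2, 5, 2, 6]
j=4: vals[4] = (2+1)%6 = 3 → [8, 3, 2, 1, 3, 5, 2, 6]
j=5: vals[5] = (5+3)%6 = 2 → [8, 3, 2, 1, 3, 2, 2, 6]
j=6: vals[6] = (2+2)%6 = 4 → [8, 3, 2, 1, 3, 2, 4, 6]
j=7: vals[7] = (6+4)%6 = 4 → [8, 3, 2, 1, 3, 2, 4, 4]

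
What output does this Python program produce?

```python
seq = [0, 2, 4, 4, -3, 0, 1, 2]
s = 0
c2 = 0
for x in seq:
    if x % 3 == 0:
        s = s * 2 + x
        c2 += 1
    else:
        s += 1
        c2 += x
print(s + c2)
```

x=0: %3==0, s = 0*2+0 = 0; c2=1
x=2: not %3==0, s = 0+1 = 1; c2=3
x=4: not %3==0, s = 1+1 = 2; c2=7
x=4: not %3==0, s = 2+1 = 3; c2=11
x=-3: %3==0, s = 3*2+(-3) = 3; c2=12
x=0: %3==0, s = 3*2+0 = 6; c2=13
x=1: not %3==0, s = 6+1 = 7; c2=14
x=2: not %3==0, s = 7+1 = 8; c2=16
s+c2 = 8+16 = 24

24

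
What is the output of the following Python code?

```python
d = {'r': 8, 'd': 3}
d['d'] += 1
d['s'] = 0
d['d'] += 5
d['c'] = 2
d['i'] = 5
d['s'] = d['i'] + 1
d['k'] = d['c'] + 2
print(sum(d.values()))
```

d['d'] = 3+1 = 4 → {'r': 8, 'd': 4}
d['s'] = 0 → {'r': 8, 'd': 4, 's': 0}
d['d'] = 4+5 = 9 → {'r': 8, 'd': 9, 's': 0}
d['c'] = 2 → {'r': 8, 'd': 9, 's': 0, 'c': 2}
d['i'] = 5 → {'r': 8, 'd': 9, 's': 0, 'c': 2, 'i': 5}
d['s'] = d['i']+1 = 6 → {'r': 8, 'd': 9, 's': 6, 'c': 2, 'i': 5}
d['k'] = d['c']+2 = 4 → {'r': 8, 'd': 9, 's': 6, 'c': 2, 'i': 5, 'k': 4}
sum of values = 34

34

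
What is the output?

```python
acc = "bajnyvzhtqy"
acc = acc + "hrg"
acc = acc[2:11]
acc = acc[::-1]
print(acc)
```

yqthzvynj

+ 'hrg' → 'bajnyvzhtqyhrg'
slice [2:11] → 'jnyvzhtqy'
reverse → 'yqthzvynj'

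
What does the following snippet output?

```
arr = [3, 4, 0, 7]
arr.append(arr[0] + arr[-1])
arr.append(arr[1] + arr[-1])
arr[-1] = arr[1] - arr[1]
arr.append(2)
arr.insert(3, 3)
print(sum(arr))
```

append arr[0]+arr[-1] = 3+7 = 10 → [3, 4, 0, 7, 10]
append arr[1]+arr[-1] = 4+10 = 14 → [3, 4, 0, 7, 10, 14]
arr[-1] = arr[1]-arr[1] = 4-4 = 0 → [3, 4, 0, 7, 10, 0]
append 2 → [3, 4, 0, 7, 10, 0, 2]
insert 3 at 3 → [3, 4, 0, 3, 7, 10, 0, 2]
sum = 29

29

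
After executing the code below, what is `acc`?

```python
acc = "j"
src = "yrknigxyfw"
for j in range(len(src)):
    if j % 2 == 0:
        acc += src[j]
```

j=0: add 'y' → 'jy'
j=1: skip
j=2: add 'k' → 'jyk'
j=3: skip
j=4: add 'i' → 'jyki'
j=5: skip
j=6: add 'x' → 'jykix'
j=7: skip
j=8: add 'f' → 'jykixf'
j=9: skip

'jykixf'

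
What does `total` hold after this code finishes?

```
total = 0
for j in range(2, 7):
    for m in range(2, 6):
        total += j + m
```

150

j=2,m=2: total = 0+4 = 4
j=2,m=3: total = 4+5 = 9
j=2,m=4: total = 9+6 = 15
j=2,m=5: total = 15+7 = 22
j=3,m=2: total = 22+5 = 27
j=3,m=3: total = 27+6 = 33
j=3,m=4: total = 33+7 = 40
j=3,m=5: total = 40+8 = 48
j=4,m=2: total = 48+6 = 54
j=4,m=3: total = 54+7 = 61
j=4,m=4: total = 61+8 = 69
j=4,m=5: total = 69+9 = 78
j=5,m=2: total = 78+7 = 85
j=5,m=3: total = 85+8 = 93
j=5,m=4: total = 93+9 = 102
j=5,m=5: total = 102+10 = 112
j=6,m=2: total = 112+8 = 120
j=6,m=3: total = 120+9 = 129
j=6,m=4: total = 129+10 = 139
j=6,m=5: total = 139+11 = 150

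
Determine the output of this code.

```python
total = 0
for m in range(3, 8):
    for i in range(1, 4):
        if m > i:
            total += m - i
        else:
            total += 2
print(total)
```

m=3,i=1: 3>1, total = 0+2 = 2
m=3,i=2: 3>2, total = 2+1 = 3
m=3,i=3: not 3>3, total = 3+2 = 5
m=4,i=1: 4>1, total = 5+3 = 8
m=4,i=2: 4>2, total = 8+2 = 10
m=4,i=3: 4>3, total = 10+1 = 11
m=5,i=1: 5>1, total = 11+4 = 15
m=5,i=2: 5>2, total = 15+3 = 18
m=5,i=3: 5>3, total = 18+2 = 20
m=6,i=1: 6>1, total = 20+5 = 25
m=6,i=2: 6>2, total = 25+4 = 29
m=6,i=3: 6>3, total = 29+3 = 32
m=7,i=1: 7>1, total = 32+6 = 38
m=7,i=2: 7>2, total = 38+5 = 43
m=7,i=3: 7>3, total = 43+4 = 47

47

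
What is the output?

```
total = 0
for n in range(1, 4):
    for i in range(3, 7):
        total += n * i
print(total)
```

n=1,i=3: total = 0+3 = 3
n=1,i=4: total = 3+4 = 7
n=1,i=5: total = 7+5 = 12
n=1,i=6: total = 12+6 = 18
n=2,i=3: total = 18+6 = 24
n=2,i=4: total = 24+8 = 32
n=2,i=5: total = 32+10 = 42
n=2,i=6: total = 42+12 = 54
n=3,i=3: total = 54+9 = 63
n=3,i=4: total = 63+12 = 75
n=3,i=5: total = 75+15 = 90
n=3,i=6: total = 90+18 = 108

108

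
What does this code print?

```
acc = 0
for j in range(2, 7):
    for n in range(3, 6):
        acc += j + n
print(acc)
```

120

j=2,n=3: acc = 0+5 = 5
j=2,n=4: acc = 5+6 = 11
j=2,n=5: acc = 11+7 = 18
j=3,n=3: acc = 18+6 = 24
j=3,n=4: acc = 24+7 = 31
j=3,n=5: acc = 31+8 = 39
j=4,n=3: acc = 39+7 = 46
j=4,n=4: acc = 46+8 = 54
j=4,n=5: acc = 54+9 = 63
j=5,n=3: acc = 63+8 = 71
j=5,n=4: acc = 71+9 = 80
j=5,n=5: acc = 80+10 = 90
j=6,n=3: acc = 90+9 = 99
j=6,n=4: acc = 99+10 = 109
j=6,n=5: acc = 109+11 = 120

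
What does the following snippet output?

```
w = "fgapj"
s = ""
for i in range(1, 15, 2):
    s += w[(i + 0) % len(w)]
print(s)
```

gpfajgp

i=1: add w[1]='g' → 'g'
i=3: add w[3]='p' → 'gp'
i=5: add w[0]='f' → 'gpf'
i=7: add w[2]='a' → 'gpfa'
i=9: add w[4]='j' → 'gpfaj'
i=11: add w[1]='g' → 'gpfajg'
i=13: add w[3]='p' → 'gpfajgp'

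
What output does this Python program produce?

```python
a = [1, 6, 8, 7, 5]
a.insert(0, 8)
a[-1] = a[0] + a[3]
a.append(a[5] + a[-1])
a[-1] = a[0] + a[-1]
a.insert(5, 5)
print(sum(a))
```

91

insert 8 at 0 → [8, 1, 6, 8, 7, 5]
a[-1] = a[0]+a[3] = 8+8 = 16 → [8, 1, 6, 8, 7, 16]
append a[5]+a[-1] = 16+16 = 32 → [8, 1, 6, 8, 7, 16, 32]
a[-1] = a[0]+a[-1] = 8+32 = 40 → [8, 1, 6, 8, 7, 16, 40]
insert 5 at 5 → [8, 1, 6, 8, 7, 5, 16, 40]
sum = 91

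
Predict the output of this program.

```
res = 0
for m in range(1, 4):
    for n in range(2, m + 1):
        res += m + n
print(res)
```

m=2,n=2: res = 0+4 = 4
m=3,n=2: res = 4+5 = 9
m=3,n=3: res = 9+6 = 15

15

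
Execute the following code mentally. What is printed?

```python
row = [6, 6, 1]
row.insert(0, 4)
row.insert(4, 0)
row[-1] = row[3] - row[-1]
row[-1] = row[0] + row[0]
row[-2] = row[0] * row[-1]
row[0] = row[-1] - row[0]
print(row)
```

[4, 6, 6, 32, 8]

insert 4 at 0 → [4, 6, 6, 1]
insert 0 at 4 → [4, 6, 6, 1, 0]
row[-1] = row[3]-row[-1] = 1-0 = 1 → [4, 6, 6, 1, 1]
row[-1] = row[0]+row[0] = 4+4 = 8 → [4, 6, 6, 1, 8]
row[-2] = row[0]*row[-1] = 4*8 = 32 → [4, 6, 6, 32, 8]
row[0] = row[-1]-row[0] = 8-4 = 4 → [4, 6, 6, 32, 8]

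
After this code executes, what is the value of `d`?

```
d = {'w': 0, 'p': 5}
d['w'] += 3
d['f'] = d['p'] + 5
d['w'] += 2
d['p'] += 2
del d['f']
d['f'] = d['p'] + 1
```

{'w': 5, 'p': 7, 'f': 8}

d['w'] = 0+3 = 3 → {'w': 3, 'p': 5}
d['f'] = d['p']+5 = 10 → {'w': 3, 'p': 5, 'f': 10}
d['w'] = 3+2 = 5 → {'w': 5, 'p': 5, 'f': 10}
d['p'] = 5+2 = 7 → {'w': 5, 'p': 7, 'f': 10}
del 'f' → {'w': 5, 'p': 7}
d['f'] = d['p']+1 = 8 → {'w': 5, 'p': 7, 'f': 8}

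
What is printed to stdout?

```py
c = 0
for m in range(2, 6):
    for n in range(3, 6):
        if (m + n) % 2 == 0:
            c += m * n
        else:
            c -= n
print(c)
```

64

m=2,n=3: odd sum, c = 0-3 = -3
m=2,n=4: even sum, c = (-3)+8 = 5
m=2,n=5: odd sum, c = 5-5 = 0
m=3,n=3: even sum, c = 0+9 = 9
m=3,n=4: odd sum, c = 9-4 = 5
m=3,n=5: even sum, c = 5+15 = 20
m=4,n=3: odd sum, c = 20-3 = 17
m=4,n=4: even sum, c = 17+16 = 33
m=4,n=5: odd sum, c = 33-5 = 28
m=5,n=3: even sum, c = 28+15 = 43
m=5,n=4: odd sum, c = 43-4 = 39
m=5,n=5: even sum, c = 39+25 = 64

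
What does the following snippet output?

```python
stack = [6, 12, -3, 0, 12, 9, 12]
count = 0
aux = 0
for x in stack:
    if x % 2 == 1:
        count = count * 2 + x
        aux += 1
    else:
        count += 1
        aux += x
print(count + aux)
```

x=6: not odd, count = 0+1 = 1; aux=6
x=12: not odd, count = 1+1 = 2; aux=18
x=-3: odd, count = 2*2+(-3) = 1; aux=19
x=0: not odd, count = 1+1 = 2; aux=19
x=12: not odd, count = 2+1 = 3; aux=31
x=9: odd, count = 3*2+9 = 15; aux=32
x=12: not odd, count = 15+1 = 16; aux=44
count+aux = 16+44 = 60

60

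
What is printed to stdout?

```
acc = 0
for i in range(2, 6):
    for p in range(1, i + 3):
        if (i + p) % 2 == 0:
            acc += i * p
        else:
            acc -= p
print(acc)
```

i=2,p=1: odd sum, acc = 0-1 = -1
i=2,p=2: even sum, acc = (-1)+4 = 3
i=2,p=3: odd sum, acc = 3-3 = 0
i=2,p=4: even sum, acc = 0+8 = 8
i=3,p=1: even sum, acc = 8+3 = 11
i=3,p=2: odd sum, acc = 11-2 = 9
i=3,p=3: even sum, acc = 9+9 = 18
i=3,p=4: odd sum, acc = 18-4 = 14
i=3,p=5: even sum, acc = 14+15 = 29
i=4,p=1: odd sum, acc = 29-1 = 28
i=4,p=2: even sum, acc = 28+8 = 36
i=4,p=3: odd sum, acc = 36-3 = 33
i=4,p=4: even sum, acc = 33+16 = 49
i=4,p=5: odd sum, acc = 49-5 = 44
i=4,p=6: even sum, acc = 44+24 = 68
i=5,p=1: even sum, acc = 68+5 = 73
i=5,p=2: odd sum, acc = 73-2 = 71
i=5,p=3: even sum, acc = 71+15 = 86
i=5,p=4: odd sum, acc = 86-4 = 82
i=5,p=5: even sum, acc = 82+25 = 107
i=5,p=6: odd sum, acc = 107-6 = 101
i=5,p=7: even sum, acc = 101+35 = 136

136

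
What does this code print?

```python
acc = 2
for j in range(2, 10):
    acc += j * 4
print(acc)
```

178

j=2: acc = 2+2*4 = 10
j=3: acc = 10+3*4 = 22
j=4: acc = 22+4*4 = 38
j=5: acc = 38+5*4 = 58
j=6: acc = 58+6*4 = 82
j=7: acc = 82+7*4 = 110
j=8: acc = 110+8*4 = 142
j=9: acc = 142+9*4 = 178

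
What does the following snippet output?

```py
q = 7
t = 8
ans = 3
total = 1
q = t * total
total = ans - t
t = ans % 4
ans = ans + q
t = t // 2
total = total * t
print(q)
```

q = 8*1 = 8
total = 3-8 = -5
t = 3%4 = 3
ans = 3+8 = 11
t = 3//2 = 1
total = (-5)*1 = -5

8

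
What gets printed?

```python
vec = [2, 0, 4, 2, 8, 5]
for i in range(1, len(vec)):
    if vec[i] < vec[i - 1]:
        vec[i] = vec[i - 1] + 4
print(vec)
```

i=1: 0<2, vec[1] = 2+4 = 6 → [2, 6, 4, 2, 8, 5]
i=2: 4<6, vec[2] = 6+4 = 10 → [2, 6, 10, 2, 8, 5]
i=3: 2<10, vec[3] = 10+4 = 14 → [2, 6, 10, 14, 8, 5]
i=4: 8<14, vec[4] = 14+4 = 18 → [2, 6, 10, 14, 18, 5]
i=5: 5<18, vec[5] = 18+4 = 22 → [2, 6, 10, 14, 18, 22]

[2, 6, 10, 14, 18, 22]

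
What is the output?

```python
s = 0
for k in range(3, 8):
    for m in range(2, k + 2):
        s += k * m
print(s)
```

k=3,m=2: s = 0+6 = 6
k=3,m=3: s = 6+9 = 15
k=3,m=4: s = 15+12 = 27
k=4,m=2: s = 27+8 = 35
k=4,m=3: s = 35+12 = 47
k=4,m=4: s = 47+16 = 63
k=4,m=5: s = 63+20 = 83
k=5,m=2: s = 83+10 = 93
k=5,m=3: s = 93+15 = 108
k=5,m=4: s = 108+20 = 128
k=5,m=5: s = 128+25 = 153
k=5,m=6: s = 153+30 = 183
k=6,m=2: s = 183+12 = 195
k=6,m=3: s = 195+18 = 213
k=6,m=4: s = 213+24 = 237
k=6,m=5: s = 237+30 = 267
k=6,m=6: s = 267+36 = 303
k=6,m=7: s = 303+42 = 345
k=7,m=2: s = 345+14 = 359
k=7,m=3: s = 359+21 = 380
k=7,m=4: s = 380+28 = 408
k=7,m=5: s = 408+35 = 443
k=7,m=6: s = 443+42 = 485
k=7,m=7: s = 485+49 = 534
k=7,m=8: s = 534+56 = 590

590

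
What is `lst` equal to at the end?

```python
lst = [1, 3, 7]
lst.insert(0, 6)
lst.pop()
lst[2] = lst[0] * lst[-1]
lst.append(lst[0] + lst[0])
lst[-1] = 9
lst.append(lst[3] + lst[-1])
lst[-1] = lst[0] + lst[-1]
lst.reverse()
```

[24, 9, 18, 1, 6]

insert 6 at 0 → [6, 1, 3, 7]
pop() removes 7 → [6, 1, 3]
lst[2] = lst[0]*lst[-1] = 6*3 = 18 → [6, 1, 18]
append lst[0]+lst[0] = 6+6 = 12 → [6, 1, 18, 12]
lst[-1] = 9 → [6, 1, 18, 9]
append lst[3]+lst[-1] = 9+9 = 18 → [6, 1, 18, 9, 18]
lst[-1] = lst[0]+lst[-1] = 6+18 = 24 → [6, 1, 18, 9, 24]
reverse → [24, 9, 18, 1, 6]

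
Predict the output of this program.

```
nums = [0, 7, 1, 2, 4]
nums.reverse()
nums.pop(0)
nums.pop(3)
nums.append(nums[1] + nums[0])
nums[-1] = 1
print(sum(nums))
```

11

reverse → [4, 2, 1, 7, 0]
pop(0) removes 4 → [2, 1, 7, 0]
pop(3) removes 0 → [2, 1, 7]
append nums[1]+nums[0] = 1+2 = 3 → [2, 1, 7, 3]
nums[-1] = 1 → [2, 1, 7, 1]
sum = 11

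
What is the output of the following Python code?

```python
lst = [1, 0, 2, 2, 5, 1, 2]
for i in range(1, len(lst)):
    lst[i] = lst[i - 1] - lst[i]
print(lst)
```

[1, 1, -1, -3, -8, -9, -11]

i=1: lst[1] = 1-0 = 1 → [1, 1, 2, 2, 5, 1, 2]
i=2: lst[2] = 1-2 = -1 → [1, 1, -1, 2, 5, 1, 2]
i=3: lst[3] = (-1)-2 = -3 → [1, 1, -1, -3, 5, 1, 2]
i=4: lst[4] = (-3)-5 = -8 → [1, 1, -1, -3, -8, 1, 2]
i=5: lst[5] = (-8)-1 = -9 → [1, 1, -1, -3, -8, -9, 2]
i=6: lst[6] = (-9)-2 = -11 → [1, 1, -1, -3, -8, -9, -11]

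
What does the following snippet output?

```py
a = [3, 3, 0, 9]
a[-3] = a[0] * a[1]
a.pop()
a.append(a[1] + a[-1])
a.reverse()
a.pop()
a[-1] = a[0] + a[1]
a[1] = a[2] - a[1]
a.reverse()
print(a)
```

a[-3] = a[0]*a[1] = 3*3 = 9 → [3, 9, 0, 9]
pop() removes 9 → [3, 9, 0]
append a[1]+a[-1] = 9+0 = 9 → [3, 9, 0, 9]
reverse → [9, 0, 9, 3]
pop() removes 3 → [9, 0, 9]
a[-1] = a[0]+a[1] = 9+0 = 9 → [9, 0, 9]
a[1] = a[2]-a[1] = 9-0 = 9 → [9, 9, 9]
reverse → [9, 9, 9]

[9, 9, 9]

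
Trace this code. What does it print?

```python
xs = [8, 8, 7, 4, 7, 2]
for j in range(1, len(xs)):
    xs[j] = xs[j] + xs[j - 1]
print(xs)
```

[8, 16, 23, 27, 34, 36]

j=1: xs[1] = 8+8 = 16 → [8, 16, 7, 4, 7, 2]
j=2: xs[2] = 7+16 = 23 → [8, 16, 23, 4, 7, 2]
j=3: xs[3] = 4+23 = 27 → [8, 16, 23, 27, 7, 2]
j=4: xs[4] = 7+27 = 34 → [8, 16, 23, 27, 34, 2]
j=5: xs[5] = 2+34 = 36 → [8, 16, 23, 27, 34, 36]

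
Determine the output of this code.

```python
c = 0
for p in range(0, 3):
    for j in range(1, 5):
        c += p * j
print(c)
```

30

p=0,j=1: c = 0+0 = 0
p=0,j=2: c = 0+0 = 0
p=0,j=3: c = 0+0 = 0
p=0,j=4: c = 0+0 = 0
p=1,j=1: c = 0+1 = 1
p=1,j=2: c = 1+2 = 3
p=1,j=3: c = 3+3 = 6
p=1,j=4: c = 6+4 = 10
p=2,j=1: c = 10+2 = 12
p=2,j=2: c = 12+4 = 16
p=2,j=3: c = 16+6 = 22
p=2,j=4: c = 22+8 = 30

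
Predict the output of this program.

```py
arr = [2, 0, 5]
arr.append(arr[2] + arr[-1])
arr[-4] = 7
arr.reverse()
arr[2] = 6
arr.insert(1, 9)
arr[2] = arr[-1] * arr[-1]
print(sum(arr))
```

81

append arr[2]+arr[-1] = 5+5 = 10 → [2, 0, 5, 10]
arr[-4] = 7 → [7, 0, 5, 10]
reverse → [10, 5, 0, 7]
arr[2] = 6 → [10, 5, 6, 7]
insert 9 at 1 → [10, 9, 5, 6, 7]
arr[2] = arr[-1]*arr[-1] = 7*7 = 49 → [10, 9, 49, 6, 7]
sum = 81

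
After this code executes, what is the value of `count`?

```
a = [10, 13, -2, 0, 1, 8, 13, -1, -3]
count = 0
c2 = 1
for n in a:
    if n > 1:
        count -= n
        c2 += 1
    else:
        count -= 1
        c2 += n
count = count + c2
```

n=10: >1, count = 0-10 = -10; c2=2
n=13: >1, count = (-10)-13 = -23; c2=3
n=-2: not >1, count = (-23)-1 = -24; c2=1
n=0: not >1, count = (-24)-1 = -25; c2=1
n=1: not >1, count = (-25)-1 = -26; c2=2
n=8: >1, count = (-26)-8 = -34; c2=3
n=13: >1, count = (-34)-13 = -47; c2=4
n=-1: not >1, count = (-47)-1 = -48; c2=3
n=-3: not >1, count = (-48)-1 = -49; c2=0
count+c2 = (-49)+0 = -49

-49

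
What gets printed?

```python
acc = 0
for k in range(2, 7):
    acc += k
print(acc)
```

k=2: acc = 0+2 = 2
k=3: acc = 2+3 = 5
k=4: acc = 5+4 = 9
k=5: acc = 9+5 = 14
k=6: acc = 14+6 = 20

20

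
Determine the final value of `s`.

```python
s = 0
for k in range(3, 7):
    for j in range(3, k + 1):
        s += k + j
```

90

k=3,j=3: s = 0+6 = 6
k=4,j=3: s = 6+7 = 13
k=4,j=4: s = 13+8 = 21
k=5,j=3: s = 21+8 = 29
k=5,j=4: s = 29+9 = 38
k=5,j=5: s = 38+10 = 48
k=6,j=3: s = 48+9 = 57
k=6,j=4: s = 57+10 = 67
k=6,j=5: s = 67+11 = 78
k=6,j=6: s = 78+12 = 90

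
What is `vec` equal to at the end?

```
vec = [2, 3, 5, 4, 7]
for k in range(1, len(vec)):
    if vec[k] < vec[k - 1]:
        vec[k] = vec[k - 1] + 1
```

[2, 3, 5, 6, 7]

k=1: 3>=2, unchanged → [2, 3, 5, 4, 7]
k=2: 5>=3, unchanged → [2, 3, 5, 4, 7]
k=3: 4<5, vec[3] = 5+1 = 6 → [2, 3, 5, 6, 7]
k=4: 7>=6, unchanged → [2, 3, 5, 6, 7]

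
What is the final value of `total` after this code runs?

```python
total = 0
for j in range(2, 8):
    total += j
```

27

j=2: total = 0+2 = 2
j=3: total = 2+3 = 5
j=4: total = 5+4 = 9
j=5: total = 9+5 = 14
j=6: total = 14+6 = 20
j=7: total = 20+7 = 27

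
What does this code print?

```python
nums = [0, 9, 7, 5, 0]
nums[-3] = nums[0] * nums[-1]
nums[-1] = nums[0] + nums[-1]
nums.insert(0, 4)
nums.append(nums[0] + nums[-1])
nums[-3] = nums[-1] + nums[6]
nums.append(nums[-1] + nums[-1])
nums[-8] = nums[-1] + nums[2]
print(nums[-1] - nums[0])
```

nums[-3] = nums[0]*nums[-1] = 0*0 = 0 → [0, 9, 0, 5, 0]
nums[-1] = nums[0]+nums[-1] = 0+0 = 0 → [0, 9, 0, 5, 0]
insert 4 at 0 → [4, 0, 9, 0, 5, 0]
append nums[0]+nums[-1] = 4+0 = 4 → [4, 0, 9, 0, 5, 0, 4]
nums[-3] = nums[-1]+nums[6] = 4+4 = 8 → [4, 0, 9, 0, 8, 0, 4]
append nums[-1]+nums[-1] = 4+4 = 8 → [4, 0, 9, 0, 8, 0, 4, 8]
nums[-8] = nums[-1]+nums[2] = 8+9 = 17 → [17, 0, 9, 0, 8, 0, 4, 8]
nums[-1]-nums[0] = 8-17 = -9

-9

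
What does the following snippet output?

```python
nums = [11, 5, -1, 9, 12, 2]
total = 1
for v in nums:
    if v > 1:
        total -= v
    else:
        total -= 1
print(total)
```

-39

v=11: >1, total = 1-11 = -10
v=5: >1, total = (-10)-5 = -15
v=-1: not >1, total = (-15)-1 = -16
v=9: >1, total = (-16)-9 = -25
v=12: >1, total = (-25)-12 = -37
v=2: >1, total = (-37)-2 = -39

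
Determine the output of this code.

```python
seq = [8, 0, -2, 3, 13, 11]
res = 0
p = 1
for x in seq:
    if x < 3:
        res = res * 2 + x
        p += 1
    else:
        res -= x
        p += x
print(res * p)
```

x=8: not <3, res = 0-8 = -8; p=9
x=0: <3, res = (-8)*2+0 = -16; p=10
x=-2: <3, res = (-16)*2+(-2) = -34; p=11
x=3: not <3, res = (-34)-3 = -37; p=14
x=13: not <3, res = (-37)-13 = -50; p=27
x=11: not <3, res = (-50)-11 = -61; p=38
res*p = (-61)*38 = -2318

-2318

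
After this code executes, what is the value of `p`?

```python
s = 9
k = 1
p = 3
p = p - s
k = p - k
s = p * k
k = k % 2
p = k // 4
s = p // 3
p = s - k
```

-1

p = 3-9 = -6
k = (-6)-1 = -7
s = (-6)*(-7) = 42
k = (-7)%2 = 1
p = 1//4 = 0
s = 0//3 = 0
p = 0-1 = -1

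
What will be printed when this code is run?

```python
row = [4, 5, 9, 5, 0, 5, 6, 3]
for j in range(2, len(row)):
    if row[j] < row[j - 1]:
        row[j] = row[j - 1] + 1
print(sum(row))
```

78

j=2: 9>=5, unchanged → [4, 5, 9, 5, 0, 5, 6, 3]
j=3: 5<9, row[3] = 9+1 = 10 → [4, 5, 9, 10, 0, 5, 6, 3]
j=4: 0<10, row[4] = 10+1 = 11 → [4, 5, 9, 10, 11, 5, 6, 3]
j=5: 5<11, row[5] = 11+1 = 12 → [4, 5, 9, 10, 11, 12, 6, 3]
j=6: 6<12, row[6] = 12+1 = 13 → [4, 5, 9, 10, 11, 12, 13, 3]
j=7: 3<13, row[7] = 13+1 = 14 → [4, 5, 9, 10, 11, 12, 13, 14]
sum = 78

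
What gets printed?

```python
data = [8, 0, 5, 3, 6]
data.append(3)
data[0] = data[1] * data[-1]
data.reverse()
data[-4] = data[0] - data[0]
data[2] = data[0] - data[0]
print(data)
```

[3, 6, 0, 5, 0, 0]

append 3 → [8, 0, 5, 3, 6, 3]
data[0] = data[1]*data[-1] = 0*3 = 0 → [0, 0, 5, 3, 6, 3]
reverse → [3, 6, 3, 5, 0, 0]
data[-4] = data[0]-data[0] = 3-3 = 0 → [3, 6, 0, 5, 0, 0]
data[2] = data[0]-data[0] = 3-3 = 0 → [3, 6, 0, 5, 0, 0]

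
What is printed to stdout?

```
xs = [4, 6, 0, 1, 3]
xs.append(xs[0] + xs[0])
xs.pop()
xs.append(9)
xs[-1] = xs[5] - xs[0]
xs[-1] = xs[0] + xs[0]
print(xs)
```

[4, 6, 0, 1, 3, 8]

append xs[0]+xs[0] = 4+4 = 8 → [4, 6, 0, 1, 3, 8]
pop() removes 8 → [4, 6, 0, 1, 3]
append 9 → [4, 6, 0, 1, 3, 9]
xs[-1] = xs[5]-xs[0] = 9-4 = 5 → [4, 6, 0, 1, 3, 5]
xs[-1] = xs[0]+xs[0] = 4+4 = 8 → [4, 6, 0, 1, 3, 8]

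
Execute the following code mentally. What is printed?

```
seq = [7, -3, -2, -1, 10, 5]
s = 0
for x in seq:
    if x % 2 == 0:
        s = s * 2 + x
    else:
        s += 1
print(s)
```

17

x=7: not even, s = 0+1 = 1
x=-3: not even, s = 1+1 = 2
x=-2: even, s = 2*2+(-2) = 2
x=-1: not even, s = 2+1 = 3
x=10: even, s = 3*2+10 = 16
x=5: not even, s = 16+1 = 17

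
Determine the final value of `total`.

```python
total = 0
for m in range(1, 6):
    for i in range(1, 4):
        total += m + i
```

m=1,i=1: total = 0+2 = 2
m=1,i=2: total = 2+3 = 5
m=1,i=3: total = 5+4 = 9
m=2,i=1: total = 9+3 = 12
m=2,i=2: total = 12+4 = 16
m=2,i=3: total = 16+5 = 21
m=3,i=1: total = 21+4 = 25
m=3,i=2: total = 25+5 = 30
m=3,i=3: total = 30+6 = 36
m=4,i=1: total = 36+5 = 41
m=4,i=2: total = 41+6 = 47
m=4,i=3: total = 47+7 = 54
m=5,i=1: total = 54+6 = 60
m=5,i=2: total = 60+7 = 67
m=5,i=3: total = 67+8 = 75

75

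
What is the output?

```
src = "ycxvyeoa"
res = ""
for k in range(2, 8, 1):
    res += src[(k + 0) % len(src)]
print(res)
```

k=2: add src[2]='x' → 'x'
k=3: add src[3]='v' → 'xv'
k=4: add src[4]='y' → 'xvy'
k=5: add src[5]='e' → 'xvye'
k=6: add src[6]='o' → 'xvyeo'
k=7: add src[7]='a' → 'xvyeoa'

xvyeoa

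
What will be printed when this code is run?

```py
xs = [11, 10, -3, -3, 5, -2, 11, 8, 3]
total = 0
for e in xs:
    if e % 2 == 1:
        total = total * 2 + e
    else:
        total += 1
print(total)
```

e=11: odd, total = 0*2+11 = 11
e=10: not odd, total = 11+1 = 12
e=-3: odd, total = 12*2+(-3) = 21
e=-3: odd, total = 21*2+(-3) = 39
e=5: odd, total = 39*2+5 = 83
e=-2: not odd, total = 83+1 = 84
e=11: odd, total = 84*2+11 = 179
e=8: not odd, total = 179+1 = 180
e=3: odd, total = 180*2+3 = 363

363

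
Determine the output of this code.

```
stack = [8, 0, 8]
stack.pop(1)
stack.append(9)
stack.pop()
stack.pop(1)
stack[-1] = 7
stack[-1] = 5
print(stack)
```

pop(1) removes 0 → [8, 8]
append 9 → [8, 8, 9]
pop() removes 9 → [8, 8]
pop(1) removes 8 → [8]
stack[-1] = 7 → [7]
stack[-1] = 5 → [5]

[5]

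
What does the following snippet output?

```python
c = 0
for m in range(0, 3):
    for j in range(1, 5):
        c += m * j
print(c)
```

30

m=0,j=1: c = 0+0 = 0
m=0,j=2: c = 0+0 = 0
m=0,j=3: c = 0+0 = 0
m=0,j=4: c = 0+0 = 0
m=1,j=1: c = 0+1 = 1
m=1,j=2: c = 1+2 = 3
m=1,j=3: c = 3+3 = 6
m=1,j=4: c = 6+4 = 10
m=2,j=1: c = 10+2 = 12
m=2,j=2: c = 12+4 = 16
m=2,j=3: c = 16+6 = 22
m=2,j=4: c = 22+8 = 30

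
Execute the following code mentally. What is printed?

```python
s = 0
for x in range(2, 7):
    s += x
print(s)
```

x=2: s = 0+2 = 2
x=3: s = 2+3 = 5
x=4: s = 5+4 = 9
x=5: s = 9+5 = 14
x=6: s = 14+6 = 20

20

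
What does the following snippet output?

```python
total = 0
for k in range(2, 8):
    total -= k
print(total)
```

k=2: total = 0-2 = -2
k=3: total = (-2)-3 = -5
k=4: total = (-5)-4 = -9
k=5: total = (-9)-5 = -14
k=6: total = (-14)-6 = -20
k=7: total = (-20)-7 = -27

-27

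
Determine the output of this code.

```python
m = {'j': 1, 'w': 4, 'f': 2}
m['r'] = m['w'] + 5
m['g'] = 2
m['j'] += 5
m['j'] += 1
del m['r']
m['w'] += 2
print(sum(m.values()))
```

m['r'] = m['w']+5 = 9 → {'j': 1, 'w': 4, 'f': 2, 'r': 9}
m['g'] = 2 → {'j': 1, 'w': 4, 'f': 2, 'r': 9, 'g': 2}
m['j'] = 1+5 = 6 → {'j': 6, 'w': 4, 'f': 2, 'r': 9, 'g': 2}
m['j'] = 6+1 = 7 → {'j': 7, 'w': 4, 'f': 2, 'r': 9, 'g': 2}
del 'r' → {'j': 7, 'w': 4, 'f': 2, 'g': 2}
m['w'] = 4+2 = 6 → {'j': 7, 'w': 6, 'f': 2, 'g': 2}
sum of values = 17

17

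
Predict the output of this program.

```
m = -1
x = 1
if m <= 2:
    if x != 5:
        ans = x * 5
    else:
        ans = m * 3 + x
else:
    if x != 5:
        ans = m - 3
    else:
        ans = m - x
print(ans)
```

m=-1, x=1
m <= 2 is True; x != 5 is True
→ ans = x * 5 = 5

5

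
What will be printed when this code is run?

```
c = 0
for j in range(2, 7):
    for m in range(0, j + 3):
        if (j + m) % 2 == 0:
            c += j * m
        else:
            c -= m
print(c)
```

j=2,m=0: even sum, c = 0+0 = 0
j=2,m=1: odd sum, c = 0-1 = -1
j=2,m=2: even sum, c = (-1)+4 = 3
j=2,m=3: odd sum, c = 3-3 = 0
j=2,m=4: even sum, c = 0+8 = 8
j=3,m=0: odd sum, c = 8-0 = 8
j=3,m=1: even sum, c = 8+3 = 11
j=3,m=2: odd sum, c = 11-2 = 9
j=3,m=3: even sum, c = 9+9 = 18
j=3,m=4: odd sum, c = 18-4 = 14
j=3,m=5: even sum, c = 14+15 = 29
j=4,m=0: even sum, c = 29+0 = 29
j=4,m=1: odd sum, c = 29-1 = 28
j=4,m=2: even sum, c = 28+8 = 36
j=4,m=3: odd sum, c = 36-3 = 33
j=4,m=4: even sum, c = 33+16 = 49
j=4,m=5: odd sum, c = 49-5 = 44
j=4,m=6: even sum, c = 44+24 = 68
j=5,m=0: odd sum, c = 68-0 = 68
j=5,m=1: even sum, c = 68+5 = 73
j=5,m=2: odd sum, c = 73-2 = 71
j=5,m=3: even sum, c = 71+15 = 86
j=5,m=4: odd sum, c = 86-4 = 82
j=5,m=5: even sum, c = 82+25 = 107
j=5,m=6: odd sum, c = 107-6 = 101
j=5,m=7: even sum, c = 101+35 = 136
j=6,m=0: even sum, c = 136+0 = 136
j=6,m=1: odd sum, c = 136-1 = 135
j=6,m=2: even sum, c = 135+12 = 147
j=6,m=3: odd sum, c = 147-3 = 144
j=6,m=4: even sum, c = 144+24 = 168
j=6,m=5: odd sum, c = 168-5 = 163
j=6,m=6: even sum, c = 163+36 = 199
j=6,m=7: odd sum, c = 199-7 = 192
j=6,m=8: even sum, c = 192+48 = 240

240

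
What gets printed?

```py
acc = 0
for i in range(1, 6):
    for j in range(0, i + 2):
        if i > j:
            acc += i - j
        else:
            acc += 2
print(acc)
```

55

i=1,j=0: 1>0, acc = 0+1 = 1
i=1,j=1: not 1>1, acc = 1+2 = 3
i=1,j=2: not 1>2, acc = 3+2 = 5
i=2,j=0: 2>0, acc = 5+2 = 7
i=2,j=1: 2>1, acc = 7+1 = 8
i=2,j=2: not 2>2, acc = 8+2 = 10
i=2,j=3: not 2>3, acc = 10+2 = 12
i=3,j=0: 3>0, acc = 12+3 = 15
i=3,j=1: 3>1, acc = 15+2 = 17
i=3,j=2: 3>2, acc = 17+1 = 18
i=3,j=3: not 3>3, acc = 18+2 = 20
i=3,j=4: not 3>4, acc = 20+2 = 22
i=4,j=0: 4>0, acc = 22+4 = 26
i=4,j=1: 4>1, acc = 26+3 = 29
i=4,j=2: 4>2, acc = 29+2 = 31
i=4,j=3: 4>3, acc = 31+1 = 32
i=4,j=4: not 4>4, acc = 32+2 = 34
i=4,j=5: not 4>5, acc = 34+2 = 36
i=5,j=0: 5>0, acc = 36+5 = 41
i=5,j=1: 5>1, acc = 41+4 = 45
i=5,j=2: 5>2, acc = 45+3 = 48
i=5,j=3: 5>3, acc = 48+2 = 50
i=5,j=4: 5>4, acc = 50+1 = 51
i=5,j=5: not 5>5, acc = 51+2 = 53
i=5,j=6: not 5>6, acc = 53+2 = 55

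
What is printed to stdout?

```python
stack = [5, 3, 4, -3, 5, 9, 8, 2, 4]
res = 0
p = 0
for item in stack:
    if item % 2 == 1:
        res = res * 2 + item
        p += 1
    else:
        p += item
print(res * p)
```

2553

item=5: odd, res = 0*2+5 = 5; p=1
item=3: odd, res = 5*2+3 = 13; p=2
item=4: not odd; p=6
item=-3: odd, res = 13*2+(-3) = 23; p=7
item=5: odd, res = 23*2+5 = 51; p=8
item=9: odd, res = 51*2+9 = 111; p=9
item=8: not odd; p=17
item=2: not odd; p=19
item=4: not odd; p=23
res*p = 111*23 = 2553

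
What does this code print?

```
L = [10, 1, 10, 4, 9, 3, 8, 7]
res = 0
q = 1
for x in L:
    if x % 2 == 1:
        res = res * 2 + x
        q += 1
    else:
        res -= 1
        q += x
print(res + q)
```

60

x=10: not odd, res = 0-1 = -1; q=11
x=1: odd, res = (-1)*2+1 = -1; q=12
x=10: not odd, res = (-1)-1 = -2; q=22
x=4: not odd, res = (-2)-1 = -3; q=26
x=9: odd, res = (-3)*2+9 = 3; q=27
x=3: odd, res = 3*2+3 = 9; q=28
x=8: not odd, res = 9-1 = 8; q=36
x=7: odd, res = 8*2+7 = 23; q=37
res+q = 23+37 = 60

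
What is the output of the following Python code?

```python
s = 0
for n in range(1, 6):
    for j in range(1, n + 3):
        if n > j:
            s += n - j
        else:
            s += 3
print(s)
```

65

n=1,j=1: not 1>1, s = 0+3 = 3
n=1,j=2: not 1>2, s = 3+3 = 6
n=1,j=3: not 1>3, s = 6+3 = 9
n=2,j=1: 2>1, s = 9+1 = 10
n=2,j=2: not 2>2, s = 10+3 = 13
n=2,j=3: not 2>3, s = 13+3 = 16
n=2,j=4: not 2>4, s = 16+3 = 19
n=3,j=1: 3>1, s = 19+2 = 21
n=3,j=2: 3>2, s = 21+1 = 22
n=3,j=3: not 3>3, s = 22+3 = 25
n=3,j=4: not 3>4, s = 25+3 = 28
n=3,j=5: not 3>5, s = 28+3 = 31
n=4,j=1: 4>1, s = 31+3 = 34
n=4,j=2: 4>2, s = 34+2 = 36
n=4,j=3: 4>3, s = 36+1 = 37
n=4,j=4: not 4>4, s = 37+3 = 40
n=4,j=5: not 4>5, s = 40+3 = 43
n=4,j=6: not 4>6, s = 43+3 = 46
n=5,j=1: 5>1, s = 46+4 = 50
n=5,j=2: 5>2, s = 50+3 = 53
n=5,j=3: 5>3, s = 53+2 = 55
n=5,j=4: 5>4, s = 55+1 = 56
n=5,j=5: not 5>5, s = 56+3 = 59
n=5,j=6: not 5>6, s = 59+3 = 62
n=5,j=7: not 5>7, s = 62+3 = 65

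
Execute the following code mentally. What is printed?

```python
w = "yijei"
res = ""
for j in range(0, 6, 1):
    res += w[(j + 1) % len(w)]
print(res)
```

ijeiyi

j=0: add w[1]='i' → 'i'
j=1: add w[2]='j' → 'ij'
j=2: add w[3]='e' → 'ije'
j=3: add w[4]='i' → 'ijei'
j=4: add w[0]='y' → 'ijeiy'
j=5: add w[1]='i' → 'ijeiyi'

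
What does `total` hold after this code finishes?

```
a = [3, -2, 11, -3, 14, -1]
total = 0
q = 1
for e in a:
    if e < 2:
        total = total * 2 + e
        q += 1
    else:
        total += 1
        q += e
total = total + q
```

31

e=3: not <2, total = 0+1 = 1; q=4
e=-2: <2, total = 1*2+(-2) = 0; q=5
e=11: not <2, total = 0+1 = 1; q=16
e=-3: <2, total = 1*2+(-3) = -1; q=17
e=14: not <2, total = (-1)+1 = 0; q=31
e=-1: <2, total = 0*2+(-1) = -1; q=32
total+q = (-1)+32 = 31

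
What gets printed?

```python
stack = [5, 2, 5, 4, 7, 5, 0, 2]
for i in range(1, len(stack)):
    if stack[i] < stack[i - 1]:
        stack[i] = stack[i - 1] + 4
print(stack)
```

[5, 9, 13, 17, 21, 25, 29, 33]

i=1: 2<5, stack[1] = 5+4 = 9 → [5, 9, 5, 4, 7, 5, 0, 2]
i=2: 5<9, stack[2] = 9+4 = 13 → [5, 9, 13, 4, 7, 5, 0, 2]
i=3: 4<13, stack[3] = 13+4 = 17 → [5, 9, 13, 17, 7, 5, 0, 2]
i=4: 7<17, stack[4] = 17+4 = 21 → [5, 9, 13, 17, 21, 5, 0, 2]
i=5: 5<21, stack[5] = 21+4 = 25 → [5, 9, 13, 17, 21, 25, 0, 2]
i=6: 0<25, stack[6] = 25+4 = 29 → [5, 9, 13, 17, 21, 25, 29, 2]
i=7: 2<29, stack[7] = 29+4 = 33 → [5, 9, 13, 17, 21, 25, 29, 33]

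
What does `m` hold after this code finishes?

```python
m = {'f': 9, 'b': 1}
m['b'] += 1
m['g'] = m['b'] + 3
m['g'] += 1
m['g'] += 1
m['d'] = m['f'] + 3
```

m['b'] = 1+1 = 2 → {'f': 9, 'b': 2}
m['g'] = m['b']+3 = 5 → {'f': 9, 'b': 2, 'g': 5}
m['g'] = 5+1 = 6 → {'f': 9, 'b': 2, 'g': 6}
m['g'] = 6+1 = 7 → {'f': 9, 'b': 2, 'g': 7}
m['d'] = m['f']+3 = 12 → {'f': 9, 'b': 2, 'g': 7, 'd': 12}

{'f': 9, 'b': 2, 'g': 7, 'd': 12}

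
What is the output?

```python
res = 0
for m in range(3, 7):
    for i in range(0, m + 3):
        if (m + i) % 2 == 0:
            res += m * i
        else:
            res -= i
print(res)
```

232

m=3,i=0: odd sum, res = 0-0 = 0
m=3,i=1: even sum, res = 0+3 = 3
m=3,i=2: odd sum, res = 3-2 = 1
m=3,i=3: even sum, res = 1+9 = 10
m=3,i=4: odd sum, res = 10-4 = 6
m=3,i=5: even sum, res = 6+15 = 21
m=4,i=0: even sum, res = 21+0 = 21
m=4,i=1: odd sum, res = 21-1 = 20
m=4,i=2: even sum, res = 20+8 = 28
m=4,i=3: odd sum, res = 28-3 = 25
m=4,i=4: even sum, res = 25+16 = 41
m=4,i=5: odd sum, res = 41-5 = 36
m=4,i=6: even sum, res = 36+24 = 60
m=5,i=0: odd sum, res = 60-0 = 60
m=5,i=1: even sum, res = 60+5 = 65
m=5,i=2: odd sum, res = 65-2 = 63
m=5,i=3: even sum, res = 63+15 = 78
m=5,i=4: odd sum, res = 78-4 = 74
m=5,i=5: even sum, res = 74+25 = 99
m=5,i=6: odd sum, res = 99-6 = 93
m=5,i=7: even sum, res = 93+35 = 128
m=6,i=0: even sum, res = 128+0 = 128
m=6,i=1: odd sum, res = 128-1 = 127
m=6,i=2: even sum, res = 127+12 = 139
m=6,i=3: odd sum, res = 139-3 = 136
m=6,i=4: even sum, res = 136+24 = 160
m=6,i=5: odd sum, res = 160-5 = 155
m=6,i=6: even sum, res = 155+36 = 191
m=6,i=7: odd sum, res = 191-7 = 184
m=6,i=8: even sum, res = 184+48 = 232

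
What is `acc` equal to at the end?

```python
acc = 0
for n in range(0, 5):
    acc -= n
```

-10

n=0: acc = 0-0 = 0
n=1: acc = 0-1 = -1
n=2: acc = (-1)-2 = -3
n=3: acc = (-3)-3 = -6
n=4: acc = (-6)-4 = -10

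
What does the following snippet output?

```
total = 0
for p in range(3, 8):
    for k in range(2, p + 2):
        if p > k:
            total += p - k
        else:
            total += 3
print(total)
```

65

p=3,k=2: 3>2, total = 0+1 = 1
p=3,k=3: not 3>3, total = 1+3 = 4
p=3,k=4: not 3>4, total = 4+3 = 7
p=4,k=2: 4>2, total = 7+2 = 9
p=4,k=3: 4>3, total = 9+1 = 10
p=4,k=4: not 4>4, total = 10+3 = 13
p=4,k=5: not 4>5, total = 13+3 = 16
p=5,k=2: 5>2, total = 16+3 = 19
p=5,k=3: 5>3, total = 19+2 = 21
p=5,k=4: 5>4, total = 21+1 = 22
p=5,k=5: not 5>5, total = 22+3 = 25
p=5,k=6: not 5>6, total = 25+3 = 28
p=6,k=2: 6>2, total = 28+4 = 32
p=6,k=3: 6>3, total = 32+3 = 35
p=6,k=4: 6>4, total = 35+2 = 37
p=6,k=5: 6>5, total = 37+1 = 38
p=6,k=6: not 6>6, total = 38+3 = 41
p=6,k=7: not 6>7, total = 41+3 = 44
p=7,k=2: 7>2, total = 44+5 = 49
p=7,k=3: 7>3, total = 49+4 = 53
p=7,k=4: 7>4, total = 53+3 = 56
p=7,k=5: 7>5, total = 56+2 = 58
p=7,k=6: 7>6, total = 58+1 = 59
p=7,k=7: not 7>7, total = 59+3 = 62
p=7,k=8: not 7>8, total = 62+3 = 65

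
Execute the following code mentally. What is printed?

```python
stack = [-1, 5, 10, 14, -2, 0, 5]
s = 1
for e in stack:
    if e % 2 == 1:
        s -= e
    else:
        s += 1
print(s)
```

e=-1: odd, s = 1-(-1) = 2
e=5: odd, s = 2-5 = -3
e=10: not odd, s = (-3)+1 = -2
e=14: not odd, s = (-2)+1 = -1
e=-2: not odd, s = (-1)+1 = 0
e=0: not odd, s = 0+1 = 1
e=5: odd, s = 1-5 = -4

-4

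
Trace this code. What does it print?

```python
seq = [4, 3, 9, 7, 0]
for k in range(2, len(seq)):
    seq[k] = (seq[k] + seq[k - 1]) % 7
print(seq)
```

[4, 3, 5, 5, 5]

k=2: seq[2] = (9+3)%7 = 5 → [4, 3, 5, 7, 0]
k=3: seq[3] = (7+5)%7 = 5 → [4, 3, 5, 5, 0]
k=4: seq[4] = (0+5)%7 = 5 → [4, 3, 5, 5, 5]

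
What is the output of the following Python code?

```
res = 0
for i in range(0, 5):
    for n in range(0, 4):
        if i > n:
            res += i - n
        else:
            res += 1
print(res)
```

30

i=0,n=0: not 0>0, res = 0+1 = 1
i=0,n=1: not 0>1, res = 1+1 = 2
i=0,n=2: not 0>2, res = 2+1 = 3
i=0,n=3: not 0>3, res = 3+1 = 4
i=1,n=0: 1>0, res = 4+1 = 5
i=1,n=1: not 1>1, res = 5+1 = 6
i=1,n=2: not 1>2, res = 6+1 = 7
i=1,n=3: not 1>3, res = 7+1 = 8
i=2,n=0: 2>0, res = 8+2 = 10
i=2,n=1: 2>1, res = 10+1 = 11
i=2,n=2: not 2>2, res = 11+1 = 12
i=2,n=3: not 2>3, res = 12+1 = 13
i=3,n=0: 3>0, res = 13+3 = 16
i=3,n=1: 3>1, res = 16+2 = 18
i=3,n=2: 3>2, res = 18+1 = 19
i=3,n=3: not 3>3, res = 19+1 = 20
i=4,n=0: 4>0, res = 20+4 = 24
i=4,n=1: 4>1, res = 24+3 = 27
i=4,n=2: 4>2, res = 27+2 = 29
i=4,n=3: 4>3, res = 29+1 = 30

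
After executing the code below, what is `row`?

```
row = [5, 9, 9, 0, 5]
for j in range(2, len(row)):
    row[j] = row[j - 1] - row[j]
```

[5, 9, 0, 0, -5]

j=2: row[2] = 9-9 = 0 → [5, 9, 0, 0, 5]
j=3: row[3] = 0-0 = 0 → [5, 9, 0, 0, 5]
j=4: row[4] = 0-5 = -5 → [5, 9, 0, 0, -5]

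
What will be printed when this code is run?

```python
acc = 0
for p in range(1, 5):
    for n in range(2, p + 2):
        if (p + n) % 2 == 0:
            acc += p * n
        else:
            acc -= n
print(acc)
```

p=1,n=2: odd sum, acc = 0-2 = -2
p=2,n=2: even sum, acc = (-2)+4 = 2
p=2,n=3: odd sum, acc = 2-3 = -1
p=3,n=2: odd sum, acc = (-1)-2 = -3
p=3,n=3: even sum, acc = (-3)+9 = 6
p=3,n=4: odd sum, acc = 6-4 = 2
p=4,n=2: even sum, acc = 2+8 = 10
p=4,n=3: odd sum, acc = 10-3 = 7
p=4,n=4: even sum, acc = 7+16 = 23
p=4,n=5: odd sum, acc = 23-5 = 18

18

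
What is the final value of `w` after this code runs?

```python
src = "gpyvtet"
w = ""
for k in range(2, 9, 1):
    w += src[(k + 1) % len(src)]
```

'vtetgpy'

k=2: add src[3]='v' → 'v'
k=3: add src[4]='t' → 'vt'
k=4: add src[5]='e' → 'vte'
k=5: add src[6]='t' → 'vtet'
k=6: add src[0]='g' → 'vtetg'
k=7: add src[1]='p' → 'vtetgp'
k=8: add src[2]='y' → 'vtetgpy'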